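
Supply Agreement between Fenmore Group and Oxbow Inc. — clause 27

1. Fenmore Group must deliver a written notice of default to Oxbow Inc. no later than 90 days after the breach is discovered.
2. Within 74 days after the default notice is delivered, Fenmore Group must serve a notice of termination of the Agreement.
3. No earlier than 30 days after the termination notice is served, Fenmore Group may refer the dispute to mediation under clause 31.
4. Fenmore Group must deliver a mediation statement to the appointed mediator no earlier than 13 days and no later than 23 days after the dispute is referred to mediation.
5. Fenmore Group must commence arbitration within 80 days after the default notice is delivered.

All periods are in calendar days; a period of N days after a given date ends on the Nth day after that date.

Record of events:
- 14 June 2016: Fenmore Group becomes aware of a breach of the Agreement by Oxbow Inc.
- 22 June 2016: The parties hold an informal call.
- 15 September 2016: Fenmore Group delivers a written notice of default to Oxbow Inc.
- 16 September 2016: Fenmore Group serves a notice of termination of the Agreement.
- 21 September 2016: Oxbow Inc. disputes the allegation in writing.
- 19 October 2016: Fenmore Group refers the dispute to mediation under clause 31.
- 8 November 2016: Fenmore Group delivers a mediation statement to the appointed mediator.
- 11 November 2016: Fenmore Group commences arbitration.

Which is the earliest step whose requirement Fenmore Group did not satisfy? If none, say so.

Step 1

Step 1: 90 days after 14 June 2016 (when the breach is discovered) is 12 September 2016; not done until 15 September 2016, 3 days after the deadline.
Later steps need not be reached.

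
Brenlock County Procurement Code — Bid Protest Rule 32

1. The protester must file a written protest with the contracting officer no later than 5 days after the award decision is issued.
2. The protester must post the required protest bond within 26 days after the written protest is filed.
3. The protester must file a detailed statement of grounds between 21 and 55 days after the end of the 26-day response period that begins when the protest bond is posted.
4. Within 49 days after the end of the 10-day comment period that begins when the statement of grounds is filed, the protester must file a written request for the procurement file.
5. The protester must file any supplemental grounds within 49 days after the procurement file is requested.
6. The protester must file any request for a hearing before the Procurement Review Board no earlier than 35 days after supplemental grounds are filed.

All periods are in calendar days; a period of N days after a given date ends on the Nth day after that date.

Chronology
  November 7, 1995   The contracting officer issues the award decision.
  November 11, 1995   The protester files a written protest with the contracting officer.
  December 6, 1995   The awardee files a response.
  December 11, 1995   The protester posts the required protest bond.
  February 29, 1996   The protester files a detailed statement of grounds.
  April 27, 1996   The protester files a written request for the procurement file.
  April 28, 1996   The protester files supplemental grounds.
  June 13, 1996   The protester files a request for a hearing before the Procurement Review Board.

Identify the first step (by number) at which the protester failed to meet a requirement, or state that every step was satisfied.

Step 2

(1) due by November 7, 1995 + 5 days = November 12, 1995; November 11, 1995 is within that limit.
(2) due by November 11, 1995 + 26 days = December 7, 1995; not done until December 11, 1995, 4 days after the deadline.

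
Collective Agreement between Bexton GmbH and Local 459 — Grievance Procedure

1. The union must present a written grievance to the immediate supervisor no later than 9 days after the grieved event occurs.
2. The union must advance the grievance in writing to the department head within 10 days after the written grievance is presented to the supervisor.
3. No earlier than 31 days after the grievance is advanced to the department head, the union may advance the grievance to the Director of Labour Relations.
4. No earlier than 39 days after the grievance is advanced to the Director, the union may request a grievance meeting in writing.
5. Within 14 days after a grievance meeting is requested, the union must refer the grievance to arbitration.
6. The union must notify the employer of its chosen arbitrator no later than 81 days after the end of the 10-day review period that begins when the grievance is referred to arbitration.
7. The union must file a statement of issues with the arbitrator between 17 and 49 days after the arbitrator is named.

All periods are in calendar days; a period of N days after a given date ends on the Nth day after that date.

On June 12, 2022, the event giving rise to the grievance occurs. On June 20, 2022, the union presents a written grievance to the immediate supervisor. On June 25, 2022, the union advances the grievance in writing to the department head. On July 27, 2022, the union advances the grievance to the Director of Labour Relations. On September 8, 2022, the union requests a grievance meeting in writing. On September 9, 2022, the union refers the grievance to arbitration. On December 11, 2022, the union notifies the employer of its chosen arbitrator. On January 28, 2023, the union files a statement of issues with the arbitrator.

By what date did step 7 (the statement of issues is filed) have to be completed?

Step 7 runs from December 11, 2022, when the arbitrator is named. The window is 17–49 days after December 11, 2022; it closes on January 29, 2023.

January 29, 2023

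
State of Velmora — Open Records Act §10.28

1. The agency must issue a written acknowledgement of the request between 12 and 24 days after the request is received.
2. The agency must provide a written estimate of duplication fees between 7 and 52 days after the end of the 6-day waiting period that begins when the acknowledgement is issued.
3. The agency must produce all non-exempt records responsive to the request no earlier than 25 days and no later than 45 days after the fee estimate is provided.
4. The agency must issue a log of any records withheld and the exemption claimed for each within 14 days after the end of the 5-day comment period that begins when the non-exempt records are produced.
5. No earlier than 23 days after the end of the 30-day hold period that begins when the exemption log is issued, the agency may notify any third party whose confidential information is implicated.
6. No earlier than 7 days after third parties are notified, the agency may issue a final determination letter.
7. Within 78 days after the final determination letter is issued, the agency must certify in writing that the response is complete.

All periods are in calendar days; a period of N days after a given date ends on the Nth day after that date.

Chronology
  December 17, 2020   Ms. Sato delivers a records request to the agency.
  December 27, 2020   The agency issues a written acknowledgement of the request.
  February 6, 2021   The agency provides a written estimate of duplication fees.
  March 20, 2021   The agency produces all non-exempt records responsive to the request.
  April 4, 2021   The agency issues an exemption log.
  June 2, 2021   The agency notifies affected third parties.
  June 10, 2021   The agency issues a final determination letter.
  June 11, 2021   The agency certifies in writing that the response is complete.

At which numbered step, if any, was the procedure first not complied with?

(1) the permitted window runs from December 17, 2020 + 12 = December 29, 2020 to December 17, 2020 + 24 = January 10, 2021; December 27, 2020 is 2 days too early.
No need to go further; step 1 was not satisfied.

Step 1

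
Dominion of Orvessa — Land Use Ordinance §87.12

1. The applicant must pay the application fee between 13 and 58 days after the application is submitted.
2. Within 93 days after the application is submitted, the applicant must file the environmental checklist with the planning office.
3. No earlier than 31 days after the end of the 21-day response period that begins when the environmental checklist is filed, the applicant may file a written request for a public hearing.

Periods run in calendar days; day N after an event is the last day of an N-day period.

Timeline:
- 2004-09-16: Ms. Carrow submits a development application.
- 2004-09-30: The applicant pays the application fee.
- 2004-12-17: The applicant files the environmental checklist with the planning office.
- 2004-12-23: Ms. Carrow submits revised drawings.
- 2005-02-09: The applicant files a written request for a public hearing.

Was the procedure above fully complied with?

Step 1 — 13 and 58 days from 2004-09-16 (when the application is submitted) are 2004-09-29 and 2004-11-13 respectively; done 2004-09-30, which is between those dates.
Step 2 — counting 93 days from 2004-09-16 (when the application is submitted) gives a deadline of 2004-12-18; 2004-12-17 is within that limit.
Step 3 — must wait 31 days from 2005-01-07 (end of the 21-day response period, which began when the environmental checklist is filed on 2004-12-17), so not before 2005-02-07; done 2005-02-09, after the minimum wait.

Yes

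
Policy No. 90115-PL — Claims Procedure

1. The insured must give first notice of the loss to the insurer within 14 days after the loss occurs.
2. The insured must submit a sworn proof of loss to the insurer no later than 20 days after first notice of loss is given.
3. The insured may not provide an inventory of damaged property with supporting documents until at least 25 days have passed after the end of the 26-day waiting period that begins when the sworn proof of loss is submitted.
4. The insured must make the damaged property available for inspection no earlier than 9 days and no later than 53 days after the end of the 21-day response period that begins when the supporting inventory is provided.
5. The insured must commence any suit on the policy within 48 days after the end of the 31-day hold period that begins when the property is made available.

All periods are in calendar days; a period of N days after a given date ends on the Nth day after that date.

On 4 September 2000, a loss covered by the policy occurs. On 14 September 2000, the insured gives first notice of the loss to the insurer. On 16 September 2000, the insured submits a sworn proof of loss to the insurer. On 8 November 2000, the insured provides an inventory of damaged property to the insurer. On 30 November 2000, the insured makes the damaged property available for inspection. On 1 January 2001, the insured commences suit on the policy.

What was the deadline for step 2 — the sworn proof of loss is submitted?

4 October 2000

Step 2 runs from 14 September 2000, when first notice of loss is given. 20 days after 14 September 2000 is 4 October 2000.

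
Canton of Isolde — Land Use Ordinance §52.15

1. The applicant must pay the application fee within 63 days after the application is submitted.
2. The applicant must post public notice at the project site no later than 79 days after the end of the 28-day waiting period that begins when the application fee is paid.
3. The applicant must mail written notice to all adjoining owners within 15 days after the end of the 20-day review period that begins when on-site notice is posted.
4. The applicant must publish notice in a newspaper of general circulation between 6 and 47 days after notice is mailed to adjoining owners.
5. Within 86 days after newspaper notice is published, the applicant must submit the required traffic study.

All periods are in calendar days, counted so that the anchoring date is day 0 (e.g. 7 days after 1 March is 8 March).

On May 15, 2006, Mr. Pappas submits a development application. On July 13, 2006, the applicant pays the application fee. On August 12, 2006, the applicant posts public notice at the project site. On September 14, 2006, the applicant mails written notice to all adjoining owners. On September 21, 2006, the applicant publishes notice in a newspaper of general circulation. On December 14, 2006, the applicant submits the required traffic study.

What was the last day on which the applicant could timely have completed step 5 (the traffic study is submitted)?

December 16, 2006

Step 5 runs from September 21, 2006, when newspaper notice is published. 86 days after September 21, 2006 is December 16, 2006.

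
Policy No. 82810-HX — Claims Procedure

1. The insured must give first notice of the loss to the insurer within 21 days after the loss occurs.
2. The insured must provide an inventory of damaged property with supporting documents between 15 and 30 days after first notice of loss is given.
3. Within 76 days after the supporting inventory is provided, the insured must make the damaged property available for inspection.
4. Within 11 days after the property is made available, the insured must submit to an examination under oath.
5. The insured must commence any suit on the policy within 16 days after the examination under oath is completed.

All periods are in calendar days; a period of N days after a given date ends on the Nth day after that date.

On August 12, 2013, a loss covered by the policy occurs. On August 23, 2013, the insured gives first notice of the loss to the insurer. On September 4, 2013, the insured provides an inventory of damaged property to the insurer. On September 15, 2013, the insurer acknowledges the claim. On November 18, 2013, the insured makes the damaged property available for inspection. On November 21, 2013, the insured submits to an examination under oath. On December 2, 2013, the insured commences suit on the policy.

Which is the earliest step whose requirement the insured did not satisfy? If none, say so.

Step 1 — counting 21 days from August 12, 2013 (when the loss occurs) gives a deadline of September 2, 2013; August 23, 2013 is within that limit.
Step 2 — 15 and 30 days from August 23, 2013 (when first notice of loss is given) are September 7, 2013 and September 22, 2013 respectively; September 4, 2013 is 3 days too early.

Step 2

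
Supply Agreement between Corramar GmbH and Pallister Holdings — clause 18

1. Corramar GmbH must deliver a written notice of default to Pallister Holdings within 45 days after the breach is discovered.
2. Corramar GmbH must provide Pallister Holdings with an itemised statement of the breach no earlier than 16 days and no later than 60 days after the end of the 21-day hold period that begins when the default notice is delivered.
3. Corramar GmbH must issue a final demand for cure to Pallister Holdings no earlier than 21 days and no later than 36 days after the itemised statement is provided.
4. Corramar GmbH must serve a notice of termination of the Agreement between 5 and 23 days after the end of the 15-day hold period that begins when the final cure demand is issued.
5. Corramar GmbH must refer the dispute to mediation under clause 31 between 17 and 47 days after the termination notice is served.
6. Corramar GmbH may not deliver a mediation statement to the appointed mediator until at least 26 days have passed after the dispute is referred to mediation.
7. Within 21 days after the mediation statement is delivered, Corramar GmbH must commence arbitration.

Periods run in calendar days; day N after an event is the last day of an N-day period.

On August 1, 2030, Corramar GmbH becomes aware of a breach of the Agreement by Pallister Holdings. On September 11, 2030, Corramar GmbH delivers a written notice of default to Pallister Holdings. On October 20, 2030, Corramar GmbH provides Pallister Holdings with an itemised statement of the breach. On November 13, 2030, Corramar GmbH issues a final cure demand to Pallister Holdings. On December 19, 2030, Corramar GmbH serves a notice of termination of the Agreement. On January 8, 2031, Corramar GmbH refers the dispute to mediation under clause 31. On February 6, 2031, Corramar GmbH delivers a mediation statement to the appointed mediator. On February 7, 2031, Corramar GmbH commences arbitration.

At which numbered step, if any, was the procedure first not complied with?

None — every step was satisfied

Step 1: 45 days after August 1, 2030 (when the breach is discovered) is September 15, 2030; September 11, 2030 is within that limit.
Step 2: the window is 16–60 days after October 2, 2030 (end of the 21-day hold period, which began when the default notice is delivered on September 11, 2030), so October 18, 2030 through December 1, 2030; October 20, 2030 falls inside that range.
Step 3: the window is 21–36 days after October 20, 2030 (when the itemised statement is provided), so November 10, 2030 through November 25, 2030; done November 13, 2030 — within the window.
Step 4: the window is 5–23 days after November 28, 2030 (end of the 15-day hold period, which began when the final cure demand is issued on November 13, 2030), so December 3, 2030 through December 21, 2030; done December 19, 2030, which is between those dates.
Step 5: the window is 17–47 days after December 19, 2030 (when the termination notice is served), so January 5, 2031 through February 4, 2031; January 8, 2031 falls inside that range.
Step 6: the earliest permitted date is 26 days after January 8, 2031 (when the dispute is referred to mediation), i.e. February 3, 2031; done February 6, 2031 — permitted.
Step 7: 21 days after February 6, 2031 (when the mediation statement is delivered) is February 27, 2031; completed February 7, 2031, before the deadline.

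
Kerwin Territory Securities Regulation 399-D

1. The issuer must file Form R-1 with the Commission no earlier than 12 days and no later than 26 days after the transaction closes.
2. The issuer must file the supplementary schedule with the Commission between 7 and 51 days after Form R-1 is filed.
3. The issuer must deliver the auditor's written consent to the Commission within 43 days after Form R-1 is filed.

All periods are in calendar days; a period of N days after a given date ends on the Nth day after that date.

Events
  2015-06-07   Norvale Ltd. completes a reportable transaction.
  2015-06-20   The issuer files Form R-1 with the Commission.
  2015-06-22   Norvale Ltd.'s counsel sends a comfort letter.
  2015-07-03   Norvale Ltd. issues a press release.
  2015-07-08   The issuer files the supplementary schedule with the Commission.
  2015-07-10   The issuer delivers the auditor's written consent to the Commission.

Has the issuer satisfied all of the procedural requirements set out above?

Yes

(1) the permitted window runs from 2015-06-07 + 12 = 2015-06-19 to 2015-06-07 + 26 = 2015-07-03; done 2015-06-20 — within the window.
(2) the permitted window runs from 2015-06-20 + 7 = 2015-06-27 to 2015-06-20 + 51 = 2015-08-10; done 2015-07-08 — within the window.
(3) due by 2015-06-20 + 43 days = 2015-08-02; completed 2015-07-10, before the deadline.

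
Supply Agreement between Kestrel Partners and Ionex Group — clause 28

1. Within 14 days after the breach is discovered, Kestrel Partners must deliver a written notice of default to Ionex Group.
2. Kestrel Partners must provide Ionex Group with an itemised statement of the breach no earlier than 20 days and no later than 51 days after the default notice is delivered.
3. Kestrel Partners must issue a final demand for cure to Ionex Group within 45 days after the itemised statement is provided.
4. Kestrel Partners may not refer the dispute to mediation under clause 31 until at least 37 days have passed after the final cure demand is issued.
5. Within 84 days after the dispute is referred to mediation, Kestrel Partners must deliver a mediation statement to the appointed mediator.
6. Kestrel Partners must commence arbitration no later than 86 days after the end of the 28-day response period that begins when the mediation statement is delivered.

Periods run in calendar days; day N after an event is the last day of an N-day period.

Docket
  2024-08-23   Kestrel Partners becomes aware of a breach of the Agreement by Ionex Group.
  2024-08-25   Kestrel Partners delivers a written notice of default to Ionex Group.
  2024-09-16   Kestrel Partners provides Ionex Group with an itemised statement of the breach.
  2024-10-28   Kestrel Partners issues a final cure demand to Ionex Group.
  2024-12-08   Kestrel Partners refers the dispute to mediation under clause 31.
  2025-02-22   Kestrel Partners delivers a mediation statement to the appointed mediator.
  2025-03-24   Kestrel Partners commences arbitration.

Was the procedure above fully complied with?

(1) due by 2024-08-23 + 14 days = 2024-09-06; done 2024-08-25 — timely.
(2) the permitted window runs from 2024-08-25 + 20 = 2024-09-14 to 2024-08-25 + 51 = 2024-10-15; 2024-09-16 falls inside that range.
(3) due by 2024-09-16 + 45 days = 2024-10-31; 2024-10-28 is within that limit.
(4) permitted from 2024-10-28 + 37 days = 2024-12-04 onward; done 2024-12-08, after the minimum wait.
(5) due by 2024-12-08 + 84 days = 2025-03-02; completed 2025-02-22, before the deadline.
(6) due by 2025-03-22 + 86 days = 2025-06-16; done 2025-03-24 — timely.

Yes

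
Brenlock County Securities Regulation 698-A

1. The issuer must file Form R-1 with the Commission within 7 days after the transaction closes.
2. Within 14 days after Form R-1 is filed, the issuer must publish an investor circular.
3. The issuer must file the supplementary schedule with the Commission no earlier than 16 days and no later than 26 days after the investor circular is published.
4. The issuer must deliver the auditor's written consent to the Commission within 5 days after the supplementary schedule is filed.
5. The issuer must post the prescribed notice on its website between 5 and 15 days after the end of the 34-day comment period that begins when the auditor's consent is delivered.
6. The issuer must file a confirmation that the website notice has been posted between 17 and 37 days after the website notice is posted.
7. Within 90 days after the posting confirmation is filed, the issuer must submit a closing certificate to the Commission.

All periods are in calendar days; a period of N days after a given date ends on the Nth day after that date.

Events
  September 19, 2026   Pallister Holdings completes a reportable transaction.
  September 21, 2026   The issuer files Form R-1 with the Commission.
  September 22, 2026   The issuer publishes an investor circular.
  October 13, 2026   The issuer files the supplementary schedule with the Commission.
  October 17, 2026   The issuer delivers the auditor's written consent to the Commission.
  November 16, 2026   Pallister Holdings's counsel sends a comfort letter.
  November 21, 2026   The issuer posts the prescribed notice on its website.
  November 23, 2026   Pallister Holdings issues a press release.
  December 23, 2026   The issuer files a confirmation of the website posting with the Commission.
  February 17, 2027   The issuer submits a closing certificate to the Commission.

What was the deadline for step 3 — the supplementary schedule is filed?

October 18, 2026

Step 3 runs from September 22, 2026, when the investor circular is published. The window is 16–26 days after September 22, 2026; it closes on October 18, 2026.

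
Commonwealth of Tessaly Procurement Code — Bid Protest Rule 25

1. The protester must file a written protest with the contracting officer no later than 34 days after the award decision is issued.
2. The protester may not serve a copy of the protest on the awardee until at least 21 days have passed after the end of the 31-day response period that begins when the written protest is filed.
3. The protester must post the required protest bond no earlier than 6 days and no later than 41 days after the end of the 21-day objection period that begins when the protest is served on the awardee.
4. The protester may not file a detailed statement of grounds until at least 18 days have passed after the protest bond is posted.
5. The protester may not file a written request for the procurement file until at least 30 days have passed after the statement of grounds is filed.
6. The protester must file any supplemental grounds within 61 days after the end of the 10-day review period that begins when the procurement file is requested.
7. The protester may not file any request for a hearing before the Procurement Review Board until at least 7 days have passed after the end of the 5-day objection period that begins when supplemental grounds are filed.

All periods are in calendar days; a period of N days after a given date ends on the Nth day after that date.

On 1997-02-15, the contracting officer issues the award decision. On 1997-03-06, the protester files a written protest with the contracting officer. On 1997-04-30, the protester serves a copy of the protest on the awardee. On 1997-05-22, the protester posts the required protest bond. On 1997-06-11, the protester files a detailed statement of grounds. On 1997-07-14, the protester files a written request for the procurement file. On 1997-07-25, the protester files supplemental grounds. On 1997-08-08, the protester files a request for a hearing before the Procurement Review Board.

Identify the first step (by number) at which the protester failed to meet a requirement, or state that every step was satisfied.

Step 3

(1) due by 1997-02-15 + 34 days = 1997-03-21; done 1997-03-06 — timely.
(2) permitted from 1997-04-06 + 21 days = 1997-04-27 onward; done 1997-04-30 — permitted.
(3) the permitted window runs from 1997-05-21 + 6 = 1997-05-27 to 1997-05-21 + 41 = 1997-07-01; 1997-05-22 is 5 days too early.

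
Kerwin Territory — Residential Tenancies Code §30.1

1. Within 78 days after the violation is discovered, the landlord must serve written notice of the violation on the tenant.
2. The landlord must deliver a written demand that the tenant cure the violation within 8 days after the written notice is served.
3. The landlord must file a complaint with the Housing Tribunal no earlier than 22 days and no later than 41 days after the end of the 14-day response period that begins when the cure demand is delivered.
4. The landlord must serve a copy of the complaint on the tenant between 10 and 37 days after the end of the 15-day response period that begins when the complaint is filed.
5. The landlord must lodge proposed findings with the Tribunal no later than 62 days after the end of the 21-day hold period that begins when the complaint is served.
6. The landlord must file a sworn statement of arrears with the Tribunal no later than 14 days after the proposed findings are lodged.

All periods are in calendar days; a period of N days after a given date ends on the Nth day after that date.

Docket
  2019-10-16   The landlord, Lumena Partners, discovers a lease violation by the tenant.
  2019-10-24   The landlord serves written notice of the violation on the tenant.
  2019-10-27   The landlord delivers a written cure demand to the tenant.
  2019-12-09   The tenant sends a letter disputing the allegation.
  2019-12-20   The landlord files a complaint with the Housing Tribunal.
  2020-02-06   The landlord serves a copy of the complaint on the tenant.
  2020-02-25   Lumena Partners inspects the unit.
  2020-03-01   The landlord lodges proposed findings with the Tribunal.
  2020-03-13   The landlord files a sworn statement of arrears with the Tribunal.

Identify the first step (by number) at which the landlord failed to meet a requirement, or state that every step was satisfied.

None — every step was satisfied

(1) due by 2019-10-16 + 78 days = 2020-01-02; 2019-10-24 is within that limit.
(2) due by 2019-10-24 + 8 days = 2019-11-01; done 2019-10-27 — timely.
(3) the permitted window runs from 2019-11-10 + 22 = 2019-12-02 to 2019-11-10 + 41 = 2019-12-21; done 2019-12-20 — within the window.
(4) the permitted window runs from 2020-01-04 + 10 = 2020-01-14 to 2020-01-04 + 37 = 2020-02-10; 2020-02-06 falls inside that range.
(5) due by 2020-02-27 + 62 days = 2020-04-29; done 2020-03-01 — timely.
(6) due by 2020-03-01 + 14 days = 2020-03-15; done 2020-03-13 — timely.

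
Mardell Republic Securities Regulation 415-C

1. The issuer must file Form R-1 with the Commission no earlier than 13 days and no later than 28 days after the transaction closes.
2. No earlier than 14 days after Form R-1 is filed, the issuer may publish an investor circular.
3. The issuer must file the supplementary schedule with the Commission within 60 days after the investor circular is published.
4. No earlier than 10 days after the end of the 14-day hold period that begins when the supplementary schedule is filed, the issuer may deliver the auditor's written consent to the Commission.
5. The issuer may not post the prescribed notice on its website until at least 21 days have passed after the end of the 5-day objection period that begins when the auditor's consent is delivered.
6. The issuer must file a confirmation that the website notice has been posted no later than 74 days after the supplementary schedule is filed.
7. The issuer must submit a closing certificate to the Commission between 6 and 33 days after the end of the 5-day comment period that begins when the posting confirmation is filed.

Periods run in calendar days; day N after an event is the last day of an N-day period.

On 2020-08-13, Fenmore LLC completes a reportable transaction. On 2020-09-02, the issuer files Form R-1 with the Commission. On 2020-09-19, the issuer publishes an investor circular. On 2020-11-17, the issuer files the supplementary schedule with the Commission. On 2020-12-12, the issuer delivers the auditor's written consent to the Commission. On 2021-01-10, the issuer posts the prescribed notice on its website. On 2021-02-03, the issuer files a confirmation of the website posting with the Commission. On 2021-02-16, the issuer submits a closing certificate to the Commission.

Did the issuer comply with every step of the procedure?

No

Step 1 — 13 and 28 days from 2020-08-13 (when the transaction closes) are 2020-08-26 and 2020-09-10 respectively; done 2020-09-02 — within the window.
Step 2 — must wait 14 days from 2020-09-02 (when Form R-1 is filed), so not before 2020-09-16; done 2020-09-19 — permitted.
Step 3 — counting 60 days from 2020-09-19 (when the investor circular is published) gives a deadline of 2020-11-18; completed 2020-11-17, before the deadline.
Step 4 — must wait 10 days from 2020-12-01 (end of the 14-day hold period, which began when the supplementary schedule is filed on 2020-11-17), so not before 2020-12-11; done 2020-12-12, after the minimum wait.
Step 5 — must wait 21 days from 2020-12-17 (end of the 5-day objection period, which began when the auditor's consent is delivered on 2020-12-12), so not before 2021-01-07; done 2021-01-10, after the minimum wait.
Step 6 — counting 74 days from 2020-11-17 (when the supplementary schedule is filed) gives a deadline of 2021-01-30; done 2021-02-03 — 4 days late.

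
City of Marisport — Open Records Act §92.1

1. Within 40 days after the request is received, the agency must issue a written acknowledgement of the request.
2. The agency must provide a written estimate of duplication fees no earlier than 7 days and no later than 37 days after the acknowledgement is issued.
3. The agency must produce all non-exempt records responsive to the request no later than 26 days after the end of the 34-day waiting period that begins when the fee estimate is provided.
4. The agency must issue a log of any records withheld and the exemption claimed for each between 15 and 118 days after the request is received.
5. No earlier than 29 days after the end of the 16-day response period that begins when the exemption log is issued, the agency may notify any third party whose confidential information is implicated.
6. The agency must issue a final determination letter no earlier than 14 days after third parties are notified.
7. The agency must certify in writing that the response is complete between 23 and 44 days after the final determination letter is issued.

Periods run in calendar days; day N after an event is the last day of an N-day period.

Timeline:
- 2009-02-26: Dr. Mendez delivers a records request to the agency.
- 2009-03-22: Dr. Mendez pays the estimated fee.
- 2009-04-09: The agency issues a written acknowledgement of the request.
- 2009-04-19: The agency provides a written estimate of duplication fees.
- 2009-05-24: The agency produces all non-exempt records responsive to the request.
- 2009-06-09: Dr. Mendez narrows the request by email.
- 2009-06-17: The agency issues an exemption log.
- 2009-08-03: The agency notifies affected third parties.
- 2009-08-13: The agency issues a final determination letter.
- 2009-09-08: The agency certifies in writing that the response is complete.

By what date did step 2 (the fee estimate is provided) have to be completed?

2009-05-16

Step 2 runs from 2009-04-09, when the acknowledgement is issued. The window is 7–37 days after 2009-04-09; it closes on 2009-05-16.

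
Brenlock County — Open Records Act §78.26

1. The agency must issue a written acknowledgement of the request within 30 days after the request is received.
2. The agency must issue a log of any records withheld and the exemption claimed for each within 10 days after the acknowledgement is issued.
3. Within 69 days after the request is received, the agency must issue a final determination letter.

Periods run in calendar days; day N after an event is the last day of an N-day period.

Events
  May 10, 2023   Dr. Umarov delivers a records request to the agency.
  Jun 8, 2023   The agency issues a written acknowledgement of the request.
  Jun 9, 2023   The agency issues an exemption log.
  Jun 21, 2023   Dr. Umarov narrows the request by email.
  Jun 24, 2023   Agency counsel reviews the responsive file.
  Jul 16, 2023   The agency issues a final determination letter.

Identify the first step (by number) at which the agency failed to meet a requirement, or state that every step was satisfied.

Step 1: 30 days after May 10, 2023 (when the request is received) is Jun 9, 2023; done Jun 8, 2023 — timely.
Step 2: 10 days after Jun 8, 2023 (when the acknowledgement is issued) is Jun 18, 2023; Jun 9, 2023 is within that limit.
Step 3: 69 days after May 10, 2023 (when the request is received) is Jul 18, 2023; done Jul 16, 2023 — timely.

None — every step was satisfied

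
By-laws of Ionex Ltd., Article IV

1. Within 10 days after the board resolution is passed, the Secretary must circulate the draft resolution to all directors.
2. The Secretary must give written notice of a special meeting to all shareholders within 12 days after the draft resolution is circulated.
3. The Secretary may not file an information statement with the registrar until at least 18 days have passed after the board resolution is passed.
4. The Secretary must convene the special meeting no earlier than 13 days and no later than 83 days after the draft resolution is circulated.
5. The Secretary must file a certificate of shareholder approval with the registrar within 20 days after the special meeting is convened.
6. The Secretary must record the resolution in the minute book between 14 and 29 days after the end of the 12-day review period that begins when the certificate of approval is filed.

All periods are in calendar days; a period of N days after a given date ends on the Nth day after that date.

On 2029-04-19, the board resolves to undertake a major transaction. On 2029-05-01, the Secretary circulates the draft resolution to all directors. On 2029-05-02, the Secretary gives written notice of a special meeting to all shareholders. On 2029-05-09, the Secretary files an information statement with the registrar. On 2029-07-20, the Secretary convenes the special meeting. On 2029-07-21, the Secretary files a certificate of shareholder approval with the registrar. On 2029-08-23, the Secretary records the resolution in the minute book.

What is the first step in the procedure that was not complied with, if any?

Step 1 — counting 10 days from 2029-04-19 (when the board resolution is passed) gives a deadline of 2029-04-29; 2029-05-01 misses that deadline by 2 days.
No need to go further; step 1 was not satisfied.

Step 1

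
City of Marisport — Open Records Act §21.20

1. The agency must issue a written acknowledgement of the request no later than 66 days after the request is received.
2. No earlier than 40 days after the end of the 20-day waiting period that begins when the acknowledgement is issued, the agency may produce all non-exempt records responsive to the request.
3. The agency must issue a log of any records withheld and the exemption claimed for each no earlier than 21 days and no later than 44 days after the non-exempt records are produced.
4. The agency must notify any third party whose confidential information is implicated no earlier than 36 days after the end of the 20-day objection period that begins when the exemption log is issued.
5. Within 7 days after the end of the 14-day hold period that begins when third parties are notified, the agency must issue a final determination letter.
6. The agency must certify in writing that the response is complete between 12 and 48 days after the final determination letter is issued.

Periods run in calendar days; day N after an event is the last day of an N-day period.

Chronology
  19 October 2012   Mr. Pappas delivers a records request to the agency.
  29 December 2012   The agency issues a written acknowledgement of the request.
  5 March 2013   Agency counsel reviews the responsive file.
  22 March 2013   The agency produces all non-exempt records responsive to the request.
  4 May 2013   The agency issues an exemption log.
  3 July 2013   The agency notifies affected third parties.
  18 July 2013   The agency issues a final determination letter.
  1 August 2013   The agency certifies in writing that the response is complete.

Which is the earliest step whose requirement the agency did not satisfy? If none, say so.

Step 1

Step 1: 66 days after 19 October 2012 (when the request is received) is 24 December 2012; 29 December 2012 misses that deadline by 5 days.
Later steps need not be reached.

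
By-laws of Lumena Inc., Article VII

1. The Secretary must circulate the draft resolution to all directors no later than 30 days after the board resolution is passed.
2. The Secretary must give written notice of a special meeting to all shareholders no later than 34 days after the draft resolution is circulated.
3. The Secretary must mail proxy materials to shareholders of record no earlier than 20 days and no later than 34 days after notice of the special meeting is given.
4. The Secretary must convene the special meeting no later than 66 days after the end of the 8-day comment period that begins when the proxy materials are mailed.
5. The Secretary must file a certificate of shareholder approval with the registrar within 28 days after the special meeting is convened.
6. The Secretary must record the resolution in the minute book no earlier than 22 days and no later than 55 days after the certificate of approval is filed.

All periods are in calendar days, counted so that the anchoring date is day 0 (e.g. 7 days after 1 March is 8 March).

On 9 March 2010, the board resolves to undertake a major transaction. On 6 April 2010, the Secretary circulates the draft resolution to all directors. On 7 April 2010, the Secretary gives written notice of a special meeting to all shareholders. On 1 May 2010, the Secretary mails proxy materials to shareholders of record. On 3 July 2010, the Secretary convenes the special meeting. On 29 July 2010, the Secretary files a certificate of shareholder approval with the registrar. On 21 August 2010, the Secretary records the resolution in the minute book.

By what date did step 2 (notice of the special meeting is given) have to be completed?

10 May 2010

Step 2 runs from 6 April 2010, when the draft resolution is circulated. 34 days after 6 April 2010 is 10 May 2010.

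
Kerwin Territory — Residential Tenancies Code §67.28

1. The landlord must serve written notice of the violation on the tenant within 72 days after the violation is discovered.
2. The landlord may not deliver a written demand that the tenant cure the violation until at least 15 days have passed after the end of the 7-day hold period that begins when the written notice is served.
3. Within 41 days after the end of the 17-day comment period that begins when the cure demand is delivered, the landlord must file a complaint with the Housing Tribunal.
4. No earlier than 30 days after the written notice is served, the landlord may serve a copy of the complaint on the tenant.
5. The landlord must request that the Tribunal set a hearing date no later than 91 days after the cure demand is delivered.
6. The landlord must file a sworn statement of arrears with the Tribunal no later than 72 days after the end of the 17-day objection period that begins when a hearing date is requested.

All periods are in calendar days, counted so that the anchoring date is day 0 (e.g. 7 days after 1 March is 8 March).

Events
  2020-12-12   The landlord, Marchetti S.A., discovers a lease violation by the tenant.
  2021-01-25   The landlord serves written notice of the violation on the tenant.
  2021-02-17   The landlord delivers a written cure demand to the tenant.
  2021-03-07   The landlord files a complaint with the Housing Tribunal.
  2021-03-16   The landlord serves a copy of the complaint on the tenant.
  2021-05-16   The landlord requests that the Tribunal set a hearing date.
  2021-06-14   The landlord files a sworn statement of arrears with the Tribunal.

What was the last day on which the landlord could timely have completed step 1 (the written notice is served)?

Step 1 runs from 2020-12-12, when the violation is discovered. 72 days after 2020-12-12 is 2021-02-22.

2021-02-22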